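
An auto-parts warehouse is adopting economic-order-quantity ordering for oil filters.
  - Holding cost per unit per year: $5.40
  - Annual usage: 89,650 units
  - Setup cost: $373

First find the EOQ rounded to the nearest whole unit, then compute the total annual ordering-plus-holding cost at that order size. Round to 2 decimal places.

$19,003.84

EOQ = √(2DS/H) = √(2 × 89,650 × 373 / 5.4)
    = √(12,384,981.48) ≈ 3,519.23 → Q = 3,519 units
Ordering: D/Q × S = 89,650/3,519 × $373 = $9,502.54
Holding:  Q/2 × H = 3,519/2 × $5.4 = $9,501.30
Total = $9,502.54 + $9,501.30 = $19,003.84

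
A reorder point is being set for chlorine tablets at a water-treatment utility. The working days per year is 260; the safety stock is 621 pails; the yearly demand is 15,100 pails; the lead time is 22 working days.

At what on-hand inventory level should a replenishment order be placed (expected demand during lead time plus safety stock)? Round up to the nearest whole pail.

1,899 pails

Daily demand d = 15,100 / 260 = 58.077 pails/day
Demand during lead time = 58.077 × 22 = 1,277.69
Reorder point = 1,277.69 + 621 = 1,898.69 → round up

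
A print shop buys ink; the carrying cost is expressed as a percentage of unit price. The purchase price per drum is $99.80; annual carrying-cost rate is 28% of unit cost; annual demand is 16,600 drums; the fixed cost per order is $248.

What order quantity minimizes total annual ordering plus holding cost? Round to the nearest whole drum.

543 drums

H = i·C = 0.28 × $99.8 = $27.9440 per drum-year
2DS/H = 2·16,600·248/27.944 = 294,646.44
EOQ = √294,646.44 ≈ 542.81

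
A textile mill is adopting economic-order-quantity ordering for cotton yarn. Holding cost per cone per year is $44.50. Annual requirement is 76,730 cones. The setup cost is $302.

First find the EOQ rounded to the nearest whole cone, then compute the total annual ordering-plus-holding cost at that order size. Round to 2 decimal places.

$45,413.10

Optimal lot size Q* = (2 × 76,730 × $302 / $44.5)^½ ≈ 1,020.52 → Q = 1,021 cones
Orders/yr = 76,730/1,021 = 75.152; ordering cost = 75.152 × $302 = $22,695.85
Average inventory = 1,021/2 = 510.5; holding cost = 510.5 × $44.5 = $22,717.25
Total = $22,695.85 + $22,717.25 = $45,413.10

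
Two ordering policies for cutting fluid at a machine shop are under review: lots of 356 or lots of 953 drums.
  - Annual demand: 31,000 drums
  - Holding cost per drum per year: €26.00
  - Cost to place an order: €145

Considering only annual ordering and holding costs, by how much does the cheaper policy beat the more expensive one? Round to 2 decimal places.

€148.72

For each Q, cost = (D/Q)·S + (Q/2)·H.
TC(356) = (31,000/356)×145 + (356/2)×26 = €17,254.40
TC(953) = (31,000/953)×145 + (953/2)×26 = €17,105.68
|ΔTC| = |€17,254.40 − €17,105.68| = €148.72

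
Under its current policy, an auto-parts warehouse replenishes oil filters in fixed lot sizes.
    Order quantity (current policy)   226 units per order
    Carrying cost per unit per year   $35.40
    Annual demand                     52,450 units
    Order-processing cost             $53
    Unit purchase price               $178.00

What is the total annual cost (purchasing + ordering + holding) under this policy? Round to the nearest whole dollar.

$9,352,400

Ordering: D/Q × S = 52,450/226 × $53 = $12,300.22
Holding:  Q/2 × H = 226/2 × $35.4 = $4,000.20
Purchase cost = D·C = 52,450 × 178 = $9,336,100.00
Total = $12,300.22 + $4,000.20 + $9,336,100.00 = $9,352,400.42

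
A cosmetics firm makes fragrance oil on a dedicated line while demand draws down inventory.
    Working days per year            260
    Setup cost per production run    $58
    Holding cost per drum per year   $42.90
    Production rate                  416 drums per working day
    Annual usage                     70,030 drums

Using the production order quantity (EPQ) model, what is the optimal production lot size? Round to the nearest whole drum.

d = 70,030/260 = 269.3462 drums/day;  effective holding cost H(1 − d/p) = 42.9·(1 − 269.3462/416) = 15.12368
Q* = √(2DS / H_eff) = √(2·70,030·58 / 15.12368) ≈ 732.90

733 drums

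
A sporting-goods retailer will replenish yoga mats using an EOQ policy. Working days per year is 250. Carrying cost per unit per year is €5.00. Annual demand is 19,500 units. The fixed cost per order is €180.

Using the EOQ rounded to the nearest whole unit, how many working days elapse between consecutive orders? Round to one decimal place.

15.2 days

Optimal lot size Q* = (2 × 19,500 × €180 / €5)^½ ≈ 1,184.91 → Q = 1,185 units
T = Q/D × 250 days = 1,185/19,500 × 250 = 15.192 days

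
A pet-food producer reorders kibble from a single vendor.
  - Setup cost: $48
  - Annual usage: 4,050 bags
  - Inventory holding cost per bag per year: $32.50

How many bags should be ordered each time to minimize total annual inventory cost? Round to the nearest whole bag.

109 bags

Optimal lot size Q* = (2 × 4,050 × $48 / $32.5)^½ ≈ 109.38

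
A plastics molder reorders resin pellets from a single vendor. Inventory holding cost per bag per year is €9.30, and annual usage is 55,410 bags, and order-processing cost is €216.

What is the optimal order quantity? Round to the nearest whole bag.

EOQ = √(2DS/H) = √(2 × 55,410 × 216 / 9.3)
    = √(2,573,883.87) ≈ 1,604.33

1,604 bags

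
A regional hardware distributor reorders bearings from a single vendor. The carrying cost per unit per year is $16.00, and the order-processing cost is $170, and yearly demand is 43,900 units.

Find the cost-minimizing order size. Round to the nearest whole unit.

966 units

2DS/H = 2·43,900·170/16 = 932,875.00
EOQ = √932,875.00 ≈ 965.85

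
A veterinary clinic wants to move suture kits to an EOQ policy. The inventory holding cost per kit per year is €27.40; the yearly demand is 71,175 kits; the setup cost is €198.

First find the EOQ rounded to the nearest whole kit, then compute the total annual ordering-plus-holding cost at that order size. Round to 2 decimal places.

€27,789.88

Q* = √(2·D·S / H) = √(2·71,175·198 / 27.4) = √1,028,660.6 ≈ 1,014.23 → Q = 1,014 kits
Annual ordering cost = (D/Q)·S = (71,175/1,014) × 198 = €13,898.08
Annual holding cost  = (Q/2)·H = (1,014/2) × 27.4 = €13,891.80
Total = €13,898.08 + €13,891.80 = €27,789.88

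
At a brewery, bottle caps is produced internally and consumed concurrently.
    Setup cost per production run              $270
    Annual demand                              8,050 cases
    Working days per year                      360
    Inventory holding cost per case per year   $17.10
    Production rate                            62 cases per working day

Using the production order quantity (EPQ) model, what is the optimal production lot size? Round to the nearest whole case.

631 cases

Daily demand d = 8,050/360 = 22.361; p = 62; 1 − d/p = 0.63934
EPQ = √(2DS / (H(1 − d/p)))
    = √(2 × 8,050 × 270 / (17.1 × 0.63934)) ≈ 630.57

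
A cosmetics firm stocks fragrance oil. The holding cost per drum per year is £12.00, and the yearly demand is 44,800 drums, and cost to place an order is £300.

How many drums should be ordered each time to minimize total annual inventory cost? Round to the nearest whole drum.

1,497 drums

Optimal lot size Q* = (2 × 44,800 × £300 / £12)^½ ≈ 1,496.66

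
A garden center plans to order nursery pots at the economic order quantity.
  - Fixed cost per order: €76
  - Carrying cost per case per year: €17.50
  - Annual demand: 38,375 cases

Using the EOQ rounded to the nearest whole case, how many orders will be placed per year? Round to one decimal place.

EOQ = √(2DS/H) = √(2 × 38,375 × 76 / 17.5)
    = √(333,314.29) ≈ 577.33 → Q = 577
Orders per year = D/Q = 38,375 / 577 = 66.508

66.5 orders per year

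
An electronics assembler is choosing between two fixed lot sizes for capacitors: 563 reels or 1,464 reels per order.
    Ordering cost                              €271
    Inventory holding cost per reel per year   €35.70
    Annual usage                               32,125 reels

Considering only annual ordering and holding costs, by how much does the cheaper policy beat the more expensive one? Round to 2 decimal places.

Annual cost at Q: ordering D·S/Q plus holding Q·H/2.
TC(563) = (32,125/563)×271 + (563/2)×35.7 = €25,512.92
TC(1,464) = (32,125/1,464)×271 + (1,464/2)×35.7 = €32,079.04
Lots of 563 are cheaper by €6,566.12.

€6,566.12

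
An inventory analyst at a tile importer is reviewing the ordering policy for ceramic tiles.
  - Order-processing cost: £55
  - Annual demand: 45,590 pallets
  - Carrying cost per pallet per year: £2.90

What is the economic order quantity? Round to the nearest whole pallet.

2DS/H = 2·45,590·55/2.9 = 1,729,275.86
EOQ = √1,729,275.86 ≈ 1,315.02

1,315 pallets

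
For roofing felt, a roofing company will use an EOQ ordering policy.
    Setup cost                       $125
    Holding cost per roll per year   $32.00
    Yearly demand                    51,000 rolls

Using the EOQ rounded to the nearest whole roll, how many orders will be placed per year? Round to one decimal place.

2DS/H = 2·51,000·125/32 = 398,437.50
EOQ = √398,437.50 ≈ 631.22 → Q = 631
N = D/Q = 51,000/631 ≈ 80.824 orders/yr

80.8 orders per year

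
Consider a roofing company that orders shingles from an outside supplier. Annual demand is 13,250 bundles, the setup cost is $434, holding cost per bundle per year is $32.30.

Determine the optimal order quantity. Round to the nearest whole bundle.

2DS/H = 2·13,250·434/32.3 = 356,068.11
EOQ = √356,068.11 ≈ 596.71

597 bundles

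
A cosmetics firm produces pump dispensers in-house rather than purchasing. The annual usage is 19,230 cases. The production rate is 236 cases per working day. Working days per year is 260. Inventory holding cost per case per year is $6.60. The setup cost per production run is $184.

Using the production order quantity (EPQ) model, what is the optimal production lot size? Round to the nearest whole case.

1,250 cases

Daily demand d = 19,230/260 = 73.962; p = 236; 1 − d/p = 0.68660
EPQ = √(2DS / (H(1 − d/p)))
    = √(2 × 19,230 × 184 / (6.6 × 0.68660)) ≈ 1,249.65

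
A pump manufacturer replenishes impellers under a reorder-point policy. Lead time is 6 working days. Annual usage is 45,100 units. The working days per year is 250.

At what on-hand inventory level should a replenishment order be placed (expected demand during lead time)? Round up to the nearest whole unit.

Daily demand d = 45,100 / 250 = 180.400 units/day
Demand during lead time = 180.400 × 6 = 1,082.40
Reorder point = 1,082.40 → round up

1,083 units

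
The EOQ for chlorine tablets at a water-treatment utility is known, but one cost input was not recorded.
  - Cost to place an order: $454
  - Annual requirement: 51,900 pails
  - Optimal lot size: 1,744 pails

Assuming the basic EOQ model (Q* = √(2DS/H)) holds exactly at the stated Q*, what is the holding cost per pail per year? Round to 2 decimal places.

$15.49

From Q* = √(2DS/H) ⇒ Q*² = 2DS/H.
H = 2DS / Q² = 2 × 51,900 × 454 / 1,744² = 15.4939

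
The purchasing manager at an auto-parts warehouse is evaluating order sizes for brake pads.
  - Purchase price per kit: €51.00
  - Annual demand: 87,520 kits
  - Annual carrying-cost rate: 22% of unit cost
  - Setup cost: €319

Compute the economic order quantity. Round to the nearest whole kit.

Carrying cost H = €51 × 22% = €11.2200/kit/yr
2DS/H = 2·87,520·319/11.22 = 4,976,627.45
EOQ = √4,976,627.45 ≈ 2,230.84

2,231 kits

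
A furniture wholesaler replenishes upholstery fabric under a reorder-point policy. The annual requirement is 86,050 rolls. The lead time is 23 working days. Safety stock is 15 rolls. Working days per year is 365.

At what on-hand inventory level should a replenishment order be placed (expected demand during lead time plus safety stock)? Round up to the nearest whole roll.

Daily demand d = 86,050 / 365 = 235.753 rolls/day
Demand during lead time = 235.753 × 23 = 5,422.33
Reorder point = 5,422.33 + 15 = 5,437.33 → round up

5,438 rolls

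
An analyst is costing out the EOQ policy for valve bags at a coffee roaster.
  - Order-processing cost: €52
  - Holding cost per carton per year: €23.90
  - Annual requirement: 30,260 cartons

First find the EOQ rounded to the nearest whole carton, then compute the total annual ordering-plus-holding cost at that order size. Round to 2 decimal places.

Optimal lot size Q* = (2 × 30,260 × €52 / €23.9)^½ ≈ 362.87 → Q = 363 cartons
Annual ordering cost = (D/Q)·S = (30,260/363) × 52 = €4,334.77
Annual holding cost  = (Q/2)·H = (363/2) × 23.9 = €4,337.85
Total = €4,334.77 + €4,337.85 = €8,672.62

€8,672.62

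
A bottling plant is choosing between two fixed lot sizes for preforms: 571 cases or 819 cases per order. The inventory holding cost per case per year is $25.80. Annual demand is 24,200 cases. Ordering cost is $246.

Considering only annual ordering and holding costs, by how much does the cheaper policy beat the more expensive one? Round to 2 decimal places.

$42.15

Annual cost at Q: ordering D·S/Q plus holding Q·H/2.
TC(571) = (24,200/571)×246 + (571/2)×25.8 = $17,791.82
TC(819) = (24,200/819)×246 + (819/2)×25.8 = $17,833.96
Lots of 571 are cheaper by $42.15.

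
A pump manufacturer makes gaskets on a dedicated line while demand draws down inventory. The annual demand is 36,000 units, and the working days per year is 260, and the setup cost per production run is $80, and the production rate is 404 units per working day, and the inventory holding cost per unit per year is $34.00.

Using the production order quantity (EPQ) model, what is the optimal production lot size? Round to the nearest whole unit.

508 units

d = 36,000/260 = 138.4615 units/day;  effective holding cost H(1 − d/p) = 34·(1 − 138.4615/404) = 22.34730
Q* = √(2DS / H_eff) = √(2·36,000·80 / 22.34730) ≈ 507.69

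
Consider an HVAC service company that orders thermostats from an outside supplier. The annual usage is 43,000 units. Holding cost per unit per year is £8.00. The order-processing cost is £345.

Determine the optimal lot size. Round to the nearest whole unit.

1,926 units

EOQ = √(2DS/H) = √(2 × 43,000 × 345 / 8)
    = √(3,708,750.00) ≈ 1,925.81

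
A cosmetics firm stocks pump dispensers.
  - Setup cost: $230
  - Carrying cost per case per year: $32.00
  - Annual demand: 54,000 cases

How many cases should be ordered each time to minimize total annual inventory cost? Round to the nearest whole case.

2DS/H = 2·54,000·230/32 = 776,250.00
EOQ = √776,250.00 ≈ 881.05

881 cases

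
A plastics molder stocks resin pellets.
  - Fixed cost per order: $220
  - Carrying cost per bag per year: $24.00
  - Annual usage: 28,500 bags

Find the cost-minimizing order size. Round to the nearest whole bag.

Q* = √(2·D·S / H) = √(2·28,500·220 / 24) = √522,500.0 ≈ 722.84

723 bags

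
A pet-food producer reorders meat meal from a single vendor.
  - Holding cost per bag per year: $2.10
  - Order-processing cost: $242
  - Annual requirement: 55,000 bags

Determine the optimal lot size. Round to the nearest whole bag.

3,560 bags

Q* = √(2·D·S / H) = √(2·55,000·242 / 2.1) = √12,676,190.5 ≈ 3,560.36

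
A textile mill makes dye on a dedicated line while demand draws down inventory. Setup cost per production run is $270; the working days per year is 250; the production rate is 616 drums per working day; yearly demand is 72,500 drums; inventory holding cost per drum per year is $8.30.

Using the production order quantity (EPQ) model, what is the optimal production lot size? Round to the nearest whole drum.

2,985 drums

Daily demand d = 72,500/250 = 290.000; p = 616; 1 − d/p = 0.52922
EPQ = √(2DS / (H(1 − d/p)))
    = √(2 × 72,500 × 270 / (8.3 × 0.52922)) ≈ 2,985.44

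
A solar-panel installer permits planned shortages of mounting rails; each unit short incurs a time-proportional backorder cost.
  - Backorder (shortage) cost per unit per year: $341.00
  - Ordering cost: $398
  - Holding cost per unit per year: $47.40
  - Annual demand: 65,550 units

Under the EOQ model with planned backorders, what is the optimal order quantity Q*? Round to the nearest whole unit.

Q* = √(2DS/H) · √((H + b)/b)
   = √(2 × 65,550 × 398 / 47.4) · √((47.4 + 341) / 341)
   = 1,049.189 × 1.0672 ≈ 1,119.74

1,120 units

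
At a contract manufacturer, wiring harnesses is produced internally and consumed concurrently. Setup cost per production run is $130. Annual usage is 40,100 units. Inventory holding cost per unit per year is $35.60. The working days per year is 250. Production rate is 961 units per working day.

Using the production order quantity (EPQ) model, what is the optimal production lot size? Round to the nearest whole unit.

Daily demand d = 40,100/250 = 160.400; p = 961; 1 − d/p = 0.83309
EPQ = √(2DS / (H(1 − d/p)))
    = √(2 × 40,100 × 130 / (35.6 × 0.83309)) ≈ 592.91

593 units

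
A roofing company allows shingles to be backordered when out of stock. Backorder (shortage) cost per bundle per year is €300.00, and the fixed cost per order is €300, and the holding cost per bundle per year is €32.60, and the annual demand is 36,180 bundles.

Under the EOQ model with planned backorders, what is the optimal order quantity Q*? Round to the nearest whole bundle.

Q* = √(2DS/H) · √((H + b)/b)
   = √(2 × 36,180 × 300 / 32.6) · √((32.6 + 300) / 300)
   = 816.021 × 1.0529 ≈ 859.21

859 bundles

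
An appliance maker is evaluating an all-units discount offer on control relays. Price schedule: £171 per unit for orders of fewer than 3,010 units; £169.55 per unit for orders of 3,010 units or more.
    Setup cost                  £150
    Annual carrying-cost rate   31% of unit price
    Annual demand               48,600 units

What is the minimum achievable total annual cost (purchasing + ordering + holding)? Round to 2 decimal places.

H₁ = 31%×£171 = £53.0100;  H₂ = 31%×£169.55 = £52.5605
EOQ₁ = √(2×48,600×150/53.0100) = 524.44  (< 3,010, feasible at tier 1)
EOQ₂ = √(2×48,600×150/52.5605) = 526.68  (< 3,010 → use Q = 3,010 at tier-2 price)
TC(tier 1 (EOQ₁), Q≈524.4) = £8,338,400.82
TC(tier 2, Q≈3,010.0) = £8,321,655.48
Minimum at tier 2: £8,321,655.48

£8,321,655.48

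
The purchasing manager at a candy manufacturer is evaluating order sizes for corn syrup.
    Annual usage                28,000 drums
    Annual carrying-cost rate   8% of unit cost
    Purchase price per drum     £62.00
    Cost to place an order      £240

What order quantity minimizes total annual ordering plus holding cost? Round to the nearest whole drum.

Carrying cost H = £62 × 8% = £4.9600/drum/yr
Optimal lot size Q* = (2 × 28,000 × £240 / £4.96)^½ ≈ 1,646.11

1,646 drums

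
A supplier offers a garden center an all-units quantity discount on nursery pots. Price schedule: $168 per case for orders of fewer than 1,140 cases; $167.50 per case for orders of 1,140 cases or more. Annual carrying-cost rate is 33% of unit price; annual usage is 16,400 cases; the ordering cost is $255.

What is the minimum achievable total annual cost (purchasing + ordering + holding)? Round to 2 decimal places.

H₁ = 33%×$168 = $55.4400;  H₂ = 33%×$167.50 = $55.2750
EOQ₁ = √(2×16,400×255/55.4400) = 388.41  (< 1,140, feasible at tier 1)
EOQ₂ = √(2×16,400×255/55.2750) = 388.99  (< 1,140 → use Q = 1,140 at tier-2 price)
TC(tier 1 (EOQ₁), Q≈388.4) = $2,776,733.70
TC(tier 2, Q≈1,140.0) = $2,782,175.17
Minimum at tier 1 (EOQ₁): $2,776,733.70

$2,776,733.70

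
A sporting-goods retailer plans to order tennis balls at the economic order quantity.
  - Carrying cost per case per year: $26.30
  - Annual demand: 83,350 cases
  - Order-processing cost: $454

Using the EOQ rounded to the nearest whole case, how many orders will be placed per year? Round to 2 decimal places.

EOQ = √(2DS/H) = √(2 × 83,350 × 454 / 26.3)
    = √(2,877,634.98) ≈ 1,696.36 → Q = 1,696
Orders per year = D/Q = 83,350 / 1,696 = 49.145

49.15 orders per year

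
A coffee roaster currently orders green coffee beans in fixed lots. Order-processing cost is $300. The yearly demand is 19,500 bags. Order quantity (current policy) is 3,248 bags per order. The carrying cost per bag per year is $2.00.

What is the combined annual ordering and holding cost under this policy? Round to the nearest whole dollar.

Annual ordering cost = (D/Q)·S = (19,500/3,248) × 300 = $1,801.11
Annual holding cost  = (Q/2)·H = (3,248/2) × 2 = $3,248.00
Total = $1,801.11 + $3,248.00 = $5,049.11

$5,049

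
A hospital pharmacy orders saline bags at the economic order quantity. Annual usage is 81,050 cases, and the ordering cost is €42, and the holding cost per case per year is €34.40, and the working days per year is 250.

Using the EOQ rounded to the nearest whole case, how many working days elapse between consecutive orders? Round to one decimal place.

EOQ = √(2DS/H) = √(2 × 81,050 × 42 / 34.4)
    = √(197,912.79) ≈ 444.87 → Q = 445 cases
T = Q/D × 250 days = 445/81,050 × 250 = 1.373 days

1.4 days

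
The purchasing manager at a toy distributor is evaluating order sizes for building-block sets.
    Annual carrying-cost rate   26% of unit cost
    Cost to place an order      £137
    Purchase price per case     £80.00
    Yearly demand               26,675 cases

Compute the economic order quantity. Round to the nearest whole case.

Holding cost per case per year: H = 26% × £80 = £20.8000
Q* = √(2·D·S / H) = √(2·26,675·137 / 20.8) = √351,391.8 ≈ 592.78

593 cases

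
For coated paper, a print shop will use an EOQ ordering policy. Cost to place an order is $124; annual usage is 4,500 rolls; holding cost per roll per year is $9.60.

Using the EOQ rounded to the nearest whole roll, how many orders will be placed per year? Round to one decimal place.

13.2 orders per year

EOQ = √(2DS/H) = √(2 × 4,500 × 124 / 9.6)
    = √(116,250.00) ≈ 340.95 → Q = 341
Orders per year = D/Q = 4,500 / 341 = 13.196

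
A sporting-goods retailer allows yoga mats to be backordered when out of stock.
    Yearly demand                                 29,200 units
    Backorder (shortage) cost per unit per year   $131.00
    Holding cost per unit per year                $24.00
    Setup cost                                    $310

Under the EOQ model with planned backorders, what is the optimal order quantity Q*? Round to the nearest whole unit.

945 units

Q* = √(2DS/H) · √((H + b)/b)
   = √(2 × 29,200 × 310 / 24) · √((24 + 131) / 131)
   = 868.524 × 1.0878 ≈ 944.74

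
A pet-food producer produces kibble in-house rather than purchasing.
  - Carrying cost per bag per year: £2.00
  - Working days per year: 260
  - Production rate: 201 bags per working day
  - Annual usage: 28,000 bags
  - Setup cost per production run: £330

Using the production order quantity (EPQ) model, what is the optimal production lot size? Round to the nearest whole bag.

4,461 bags

Daily demand d = 28,000/260 = 107.692; p = 201; 1 − d/p = 0.46422
EPQ = √(2DS / (H(1 − d/p)))
    = √(2 × 28,000 × 330 / (2 × 0.46422)) ≈ 4,461.44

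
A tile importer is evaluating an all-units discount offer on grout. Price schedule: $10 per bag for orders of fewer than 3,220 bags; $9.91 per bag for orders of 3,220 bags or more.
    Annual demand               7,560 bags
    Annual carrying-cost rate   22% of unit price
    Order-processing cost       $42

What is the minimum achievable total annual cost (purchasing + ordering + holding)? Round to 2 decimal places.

$76,781.98

H₁ = 22%×$10 = $2.2000;  H₂ = 22%×$9.91 = $2.1802
EOQ₁ = √(2×7,560×42/2.2000) = 537.27  (< 3,220, feasible at tier 1)
EOQ₂ = √(2×7,560×42/2.1802) = 539.70  (< 3,220 → use Q = 3,220 at tier-2 price)
TC(tier 1 (EOQ₁), Q≈537.3) = $76,781.98
TC(tier 2, Q≈3,220.0) = $78,528.33
Minimum at tier 1 (EOQ₁): $76,781.98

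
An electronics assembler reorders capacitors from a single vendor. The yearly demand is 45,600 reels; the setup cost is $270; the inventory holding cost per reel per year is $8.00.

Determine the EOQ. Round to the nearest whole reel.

EOQ = √(2DS/H) = √(2 × 45,600 × 270 / 8)
    = √(3,078,000.00) ≈ 1,754.42

1,754 reels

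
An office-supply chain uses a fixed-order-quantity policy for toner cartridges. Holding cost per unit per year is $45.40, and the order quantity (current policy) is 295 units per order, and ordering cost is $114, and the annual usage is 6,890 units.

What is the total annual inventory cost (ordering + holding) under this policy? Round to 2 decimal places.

Annual ordering cost = (D/Q)·S = (6,890/295) × 114 = $2,662.58
Annual holding cost  = (Q/2)·H = (295/2) × 45.4 = $6,696.50
Total = $2,662.58 + $6,696.50 = $9,359.08

$9,359.08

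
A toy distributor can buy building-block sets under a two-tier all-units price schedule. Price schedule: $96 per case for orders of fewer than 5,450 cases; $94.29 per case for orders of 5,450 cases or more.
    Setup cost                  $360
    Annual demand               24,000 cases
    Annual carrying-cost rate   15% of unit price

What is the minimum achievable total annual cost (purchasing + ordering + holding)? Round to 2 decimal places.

H₁ = 15%×$96 = $14.4000;  H₂ = 15%×$94.29 = $14.1435
EOQ₁ = √(2×24,000×360/14.4000) = 1,095.45  (< 5,450, feasible at tier 1)
EOQ₂ = √(2×24,000×360/14.1435) = 1,105.33  (< 5,450 → use Q = 5,450 at tier-2 price)
TC(tier 1 (EOQ₁), Q≈1,095.4) = $2,319,774.41
TC(tier 2, Q≈5,450.0) = $2,303,086.36
Minimum at tier 2: $2,303,086.36

$2,303,086.36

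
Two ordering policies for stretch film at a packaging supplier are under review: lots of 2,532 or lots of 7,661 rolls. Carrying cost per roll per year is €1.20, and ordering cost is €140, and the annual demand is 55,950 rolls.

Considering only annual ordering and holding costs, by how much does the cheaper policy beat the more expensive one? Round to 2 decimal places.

Annual cost at Q: ordering D·S/Q plus holding Q·H/2.
TC(2,532) = (55,950/2,532)×140 + (2,532/2)×1.2 = €4,612.80
TC(7,661) = (55,950/7,661)×140 + (7,661/2)×1.2 = €5,619.05
|ΔTC| = |€4,612.80 − €5,619.05| = €1,006.25

€1,006.25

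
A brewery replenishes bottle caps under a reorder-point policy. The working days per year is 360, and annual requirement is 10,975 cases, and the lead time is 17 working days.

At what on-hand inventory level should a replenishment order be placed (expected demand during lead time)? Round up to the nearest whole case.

Daily demand d = 10,975 / 360 = 30.486 cases/day
Demand during lead time = 30.486 × 17 = 518.26
Reorder point = 518.26 → round up

519 cases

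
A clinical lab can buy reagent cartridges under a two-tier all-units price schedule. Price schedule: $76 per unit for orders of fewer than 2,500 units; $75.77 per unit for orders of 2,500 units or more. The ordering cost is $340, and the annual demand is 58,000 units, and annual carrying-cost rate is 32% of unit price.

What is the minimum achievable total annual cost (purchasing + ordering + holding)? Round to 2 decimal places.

$4,432,856.00

H₁ = 32%×$76 = $24.3200;  H₂ = 32%×$75.77 = $24.2464
EOQ₁ = √(2×58,000×340/24.3200) = 1,273.46  (< 2,500, feasible at tier 1)
EOQ₂ = √(2×58,000×340/24.2464) = 1,275.40  (< 2,500 → use Q = 2,500 at tier-2 price)
TC(tier 1 (EOQ₁), Q≈1,273.5) = $4,438,970.64
TC(tier 2, Q≈2,500.0) = $4,432,856.00
Minimum at tier 2: $4,432,856.00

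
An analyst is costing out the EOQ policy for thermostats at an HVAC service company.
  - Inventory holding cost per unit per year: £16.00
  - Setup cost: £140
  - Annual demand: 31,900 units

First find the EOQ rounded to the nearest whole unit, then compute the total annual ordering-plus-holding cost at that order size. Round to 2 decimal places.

Optimal lot size Q* = (2 × 31,900 × £140 / £16)^½ ≈ 747.16 → Q = 747 units
Annual ordering cost = (D/Q)·S = (31,900/747) × 140 = £5,978.58
Annual holding cost  = (Q/2)·H = (747/2) × 16 = £5,976.00
Total = £5,978.58 + £5,976.00 = £11,954.58

£11,954.58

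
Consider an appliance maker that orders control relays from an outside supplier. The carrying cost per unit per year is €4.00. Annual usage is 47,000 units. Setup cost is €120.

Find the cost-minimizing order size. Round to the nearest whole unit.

1,679 units

Optimal lot size Q* = (2 × 47,000 × €120 / €4)^½ ≈ 1,679.29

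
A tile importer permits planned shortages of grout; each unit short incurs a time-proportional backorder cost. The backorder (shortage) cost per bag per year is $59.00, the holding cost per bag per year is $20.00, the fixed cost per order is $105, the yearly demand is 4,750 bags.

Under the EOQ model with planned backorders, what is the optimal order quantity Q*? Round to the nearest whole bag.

Q* = √(2DS/H) · √((H + b)/b)
   = √(2 × 4,750 × 105 / 20) · √((20 + 59) / 59)
   = 223.327 × 1.1571 ≈ 258.42

258 bags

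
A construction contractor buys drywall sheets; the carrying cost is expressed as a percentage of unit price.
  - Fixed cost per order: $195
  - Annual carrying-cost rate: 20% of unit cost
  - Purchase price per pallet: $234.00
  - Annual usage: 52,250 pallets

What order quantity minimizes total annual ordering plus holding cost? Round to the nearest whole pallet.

660 pallets

H = i·C = 0.2 × $234 = $46.8000 per pallet-year
EOQ = √(2DS/H) = √(2 × 52,250 × 195 / 46.8)
    = √(435,416.67) ≈ 659.86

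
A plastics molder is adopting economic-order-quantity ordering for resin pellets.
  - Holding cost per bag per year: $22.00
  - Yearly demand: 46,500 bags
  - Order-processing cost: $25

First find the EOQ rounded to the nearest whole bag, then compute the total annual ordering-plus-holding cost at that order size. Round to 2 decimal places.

$7,151.92

2DS/H = 2·46,500·25/22 = 105,681.82
EOQ = √105,681.82 ≈ 325.09 → Q = 325 bags
Ordering: D/Q × S = 46,500/325 × $25 = $3,576.92
Holding:  Q/2 × H = 325/2 × $22 = $3,575.00
Total = $3,576.92 + $3,575.00 = $7,151.92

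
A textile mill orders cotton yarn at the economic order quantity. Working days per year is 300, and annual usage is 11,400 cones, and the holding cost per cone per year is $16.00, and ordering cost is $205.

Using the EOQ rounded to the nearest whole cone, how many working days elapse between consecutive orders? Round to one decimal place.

14.2 days

Optimal lot size Q* = (2 × 11,400 × $205 / $16)^½ ≈ 540.49 → Q = 540 cones
Cycle time = (working days × Q)/D = (300 × 540) / 11,400 = 14.211 days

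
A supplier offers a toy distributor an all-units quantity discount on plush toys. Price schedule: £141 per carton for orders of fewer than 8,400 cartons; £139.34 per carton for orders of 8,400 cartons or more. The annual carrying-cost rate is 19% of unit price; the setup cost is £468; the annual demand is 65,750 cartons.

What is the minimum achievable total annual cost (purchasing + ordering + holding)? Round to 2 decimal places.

H₁ = 19%×£141 = £26.7900;  H₂ = 19%×£139.34 = £26.4746
EOQ₁ = √(2×65,750×468/26.7900) = 1,515.65  (< 8,400, feasible at tier 1)
EOQ₂ = √(2×65,750×468/26.4746) = 1,524.65  (< 8,400 → use Q = 8,400 at tier-2 price)
TC(tier 1 (EOQ₁), Q≈1,515.7) = £9,311,354.31
TC(tier 2, Q≈8,400.0) = £9,276,461.53
Minimum at tier 2: £9,276,461.53

£9,276,461.53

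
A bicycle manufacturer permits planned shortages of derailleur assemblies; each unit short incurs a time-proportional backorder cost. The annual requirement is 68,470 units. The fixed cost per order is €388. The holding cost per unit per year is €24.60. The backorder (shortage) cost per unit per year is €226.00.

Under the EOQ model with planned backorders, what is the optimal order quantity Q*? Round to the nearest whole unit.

1,548 units

Q* = √(2DS/H) · √((H + b)/b)
   = √(2 × 68,470 × 388 / 24.6) · √((24.6 + 226) / 226)
   = 1,469.648 × 1.0530 ≈ 1,547.57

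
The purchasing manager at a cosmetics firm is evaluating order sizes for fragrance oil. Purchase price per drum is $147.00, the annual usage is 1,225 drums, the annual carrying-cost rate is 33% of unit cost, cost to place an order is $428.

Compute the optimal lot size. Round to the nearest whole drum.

147 drums

Holding cost per drum per year: H = 33% × $147 = $48.5100
Q* = √(2·D·S / H) = √(2·1,225·428 / 48.51) = √21,616.2 ≈ 147.02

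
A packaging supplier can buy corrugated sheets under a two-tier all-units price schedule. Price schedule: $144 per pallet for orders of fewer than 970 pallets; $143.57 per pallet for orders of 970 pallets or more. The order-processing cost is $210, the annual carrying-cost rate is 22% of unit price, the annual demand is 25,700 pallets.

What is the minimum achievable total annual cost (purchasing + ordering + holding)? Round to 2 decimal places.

H₁ = 22%×$144 = $31.6800;  H₂ = 22%×$143.57 = $31.5854
EOQ₁ = √(2×25,700×210/31.6800) = 583.71  (< 970, feasible at tier 1)
EOQ₂ = √(2×25,700×210/31.5854) = 584.59  (< 970 → use Q = 970 at tier-2 price)
TC(tier 1 (EOQ₁), Q≈583.7) = $3,719,292.00
TC(tier 2, Q≈970.0) = $3,710,631.84
Minimum at tier 2: $3,710,631.84

$3,710,631.84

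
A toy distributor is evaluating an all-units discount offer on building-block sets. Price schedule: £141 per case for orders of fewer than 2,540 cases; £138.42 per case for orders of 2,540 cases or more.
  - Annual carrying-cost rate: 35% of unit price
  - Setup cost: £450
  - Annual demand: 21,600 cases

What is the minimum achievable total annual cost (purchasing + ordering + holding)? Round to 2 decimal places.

£3,055,226.46

H₁ = 35%×£141 = £49.3500;  H₂ = 35%×£138.42 = £48.4470
EOQ₁ = √(2×21,600×450/49.3500) = 627.63  (< 2,540, feasible at tier 1)
EOQ₂ = √(2×21,600×450/48.4470) = 633.45  (< 2,540 → use Q = 2,540 at tier-2 price)
TC(tier 1 (EOQ₁), Q≈627.6) = £3,076,573.60
TC(tier 2, Q≈2,540.0) = £3,055,226.46
Minimum at tier 2: £3,055,226.46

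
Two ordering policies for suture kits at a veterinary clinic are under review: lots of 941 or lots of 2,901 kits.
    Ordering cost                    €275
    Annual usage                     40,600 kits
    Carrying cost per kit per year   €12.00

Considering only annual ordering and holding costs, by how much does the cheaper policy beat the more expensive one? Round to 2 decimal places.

€3,743.64

Annual cost at Q: ordering D·S/Q plus holding Q·H/2.
TC(941) = (40,600/941)×275 + (941/2)×12 = €17,511.04
TC(2,901) = (40,600/2,901)×275 + (2,901/2)×12 = €21,254.67
Lots of 941 are cheaper by €3,743.64.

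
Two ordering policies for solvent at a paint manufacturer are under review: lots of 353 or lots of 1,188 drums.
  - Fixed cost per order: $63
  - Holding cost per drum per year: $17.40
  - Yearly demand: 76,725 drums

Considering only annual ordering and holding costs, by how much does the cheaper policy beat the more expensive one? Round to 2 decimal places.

$2,359.88

For each Q, cost = (D/Q)·S + (Q/2)·H.
TC(353) = (76,725/353)×63 + (353/2)×17.4 = $16,764.23
TC(1,188) = (76,725/1,188)×63 + (1,188/2)×17.4 = $14,404.35
|ΔTC| = |$16,764.23 − $14,404.35| = $2,359.88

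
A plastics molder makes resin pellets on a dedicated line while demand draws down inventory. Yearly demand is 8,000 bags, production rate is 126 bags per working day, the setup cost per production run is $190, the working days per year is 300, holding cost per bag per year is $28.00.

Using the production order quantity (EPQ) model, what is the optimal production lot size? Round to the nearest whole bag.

371 bags

Daily demand d = 8,000/300 = 26.667; p = 126; 1 − d/p = 0.78836
EPQ = √(2DS / (H(1 − d/p)))
    = √(2 × 8,000 × 190 / (28 × 0.78836)) ≈ 371.10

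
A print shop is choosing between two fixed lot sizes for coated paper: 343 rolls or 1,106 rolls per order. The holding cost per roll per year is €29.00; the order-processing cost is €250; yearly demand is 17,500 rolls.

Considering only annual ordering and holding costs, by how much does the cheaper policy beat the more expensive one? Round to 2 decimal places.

€2,264.09

TC(Q) = (D/Q)S + (Q/2)H
TC(343) = (17,500/343)×250 + (343/2)×29 = €17,728.60
TC(1,106) = (17,500/1,106)×250 + (1,106/2)×29 = €19,992.70
Lots of 343 are cheaper by €2,264.09.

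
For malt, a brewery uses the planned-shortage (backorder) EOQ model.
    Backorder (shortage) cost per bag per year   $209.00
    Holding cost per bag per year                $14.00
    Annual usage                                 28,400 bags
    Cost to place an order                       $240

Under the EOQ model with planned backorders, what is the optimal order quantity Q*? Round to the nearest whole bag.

Basic EOQ = √(2·28,400·240/14) = 986.770
Backorder adjustment √((H+b)/b) = √((14+209)/209) = 1.0329
Q* = 986.770 × 1.0329 ≈ 1,019.28

1,019 bags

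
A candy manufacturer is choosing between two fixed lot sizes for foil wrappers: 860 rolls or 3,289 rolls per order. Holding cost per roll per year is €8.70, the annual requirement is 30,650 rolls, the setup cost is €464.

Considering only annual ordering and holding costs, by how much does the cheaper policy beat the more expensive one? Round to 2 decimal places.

€1,646.61

For each Q, cost = (D/Q)·S + (Q/2)·H.
TC(860) = (30,650/860)×464 + (860/2)×8.7 = €20,277.74
TC(3,289) = (30,650/3,289)×464 + (3,289/2)×8.7 = €18,631.14
|ΔTC| = |€20,277.74 − €18,631.14| = €1,646.61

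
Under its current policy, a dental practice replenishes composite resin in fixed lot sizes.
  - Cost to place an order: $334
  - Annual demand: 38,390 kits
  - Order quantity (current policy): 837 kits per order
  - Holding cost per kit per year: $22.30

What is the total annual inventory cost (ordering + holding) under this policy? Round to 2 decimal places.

Annual ordering cost = (D/Q)·S = (38,390/837) × 334 = $15,319.31
Annual holding cost  = (Q/2)·H = (837/2) × 22.3 = $9,332.55
Total = $15,319.31 + $9,332.55 = $24,651.86

$24,651.86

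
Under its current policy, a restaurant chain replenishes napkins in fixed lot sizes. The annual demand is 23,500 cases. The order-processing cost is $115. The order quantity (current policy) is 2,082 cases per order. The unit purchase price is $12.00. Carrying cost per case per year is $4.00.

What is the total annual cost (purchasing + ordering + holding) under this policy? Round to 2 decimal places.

Annual ordering cost = (D/Q)·S = (23,500/2,082) × 115 = $1,298.03
Annual holding cost  = (Q/2)·H = (2,082/2) × 4 = $4,164.00
Purchase cost = D·C = 23,500 × 12 = $282,000.00
Total = $1,298.03 + $4,164.00 + $282,000.00 = $287,462.03

$287,462.03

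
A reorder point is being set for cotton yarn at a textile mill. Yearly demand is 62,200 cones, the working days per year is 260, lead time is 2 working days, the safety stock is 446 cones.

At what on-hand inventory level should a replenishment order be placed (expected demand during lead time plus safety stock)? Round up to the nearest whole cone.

Daily demand d = 62,200 / 260 = 239.231 cones/day
Demand during lead time = 239.231 × 2 = 478.46
Reorder point = 478.46 + 446 = 924.46 → round up

925 cones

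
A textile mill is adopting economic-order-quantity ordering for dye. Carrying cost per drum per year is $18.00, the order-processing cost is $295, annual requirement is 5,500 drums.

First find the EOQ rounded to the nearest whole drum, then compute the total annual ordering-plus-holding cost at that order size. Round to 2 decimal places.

EOQ = √(2DS/H) = √(2 × 5,500 × 295 / 18)
    = √(180,277.78) ≈ 424.59 → Q = 425 drums
Orders/yr = 5,500/425 = 12.941; ordering cost = 12.941 × $295 = $3,817.65
Average inventory = 425/2 = 212.5; holding cost = 212.5 × $18 = $3,825.00
Total = $3,817.65 + $3,825.00 = $7,642.65

$7,642.65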